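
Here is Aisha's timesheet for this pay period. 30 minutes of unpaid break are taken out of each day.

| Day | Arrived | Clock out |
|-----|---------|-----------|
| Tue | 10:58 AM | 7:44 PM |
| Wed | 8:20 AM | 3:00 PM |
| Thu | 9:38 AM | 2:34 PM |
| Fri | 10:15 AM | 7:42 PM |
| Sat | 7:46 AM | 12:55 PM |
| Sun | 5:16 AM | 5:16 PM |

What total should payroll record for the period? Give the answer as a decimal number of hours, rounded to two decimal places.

43.97 hours

Tue: 10:58 AM–7:44 PM = 8 h 46 min; less 30 min break → 8 h 16 min
Wed: 8:20 AM–3:00 PM = 6 h 40 min; less 30 min break → 6 h 10 min
Thu: 9:38 AM–2:34 PM = 4 h 56 min; less 30 min break → 4 h 26 min
Fri: 10:15 AM–7:42 PM = 9 h 27 min; less 30 min break → 8 h 57 min
Sat: 7:46 AM–12:55 PM = 5 h 9 min; less 30 min break → 4 h 39 min
Sun: 5:16 AM–5:16 PM = 12 h 0 min; less 30 min break → 11 h 30 min
Total: 8 h 16 min + 6 h 10 min + 4 h 26 min + 8 h 57 min + 4 h 39 min + 11 h 30 min = 43 h 58 min.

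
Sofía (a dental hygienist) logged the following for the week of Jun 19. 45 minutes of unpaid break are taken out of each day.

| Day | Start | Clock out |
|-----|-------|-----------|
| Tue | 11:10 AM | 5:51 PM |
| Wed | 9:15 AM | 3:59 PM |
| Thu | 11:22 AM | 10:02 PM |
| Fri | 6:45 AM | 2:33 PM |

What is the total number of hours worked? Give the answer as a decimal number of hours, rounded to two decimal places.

Tue: 11:10 AM–5:51 PM = 6 h 41 min; less 45 min break → 5 h 56 min
Wed: 9:15 AM–3:59 PM = 6 h 44 min; less 45 min break → 5 h 59 min
Thu: 11:22 AM–10:02 PM = 10 h 40 min; less 45 min break → 9 h 55 min
Fri: 6:45 AM–2:33 PM = 7 h 48 min; less 45 min break → 7 h 3 min
Total: 5 h 56 min + 5 h 59 min + 9 h 55 min + 7 h 3 min = 28 h 53 min.

28.88 hours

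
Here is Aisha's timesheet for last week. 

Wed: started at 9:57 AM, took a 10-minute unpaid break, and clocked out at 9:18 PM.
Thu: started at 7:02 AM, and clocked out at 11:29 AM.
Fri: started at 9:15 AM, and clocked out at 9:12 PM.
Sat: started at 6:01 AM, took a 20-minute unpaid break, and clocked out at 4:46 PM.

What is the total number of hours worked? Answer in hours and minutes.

38 h 0 min

Wed: 9:57 AM–9:18 PM = 11 h 21 min; less 10 min break → 11 h 11 min
Thu: 7:02 AM–11:29 AM = 4 h 27 min
Fri: 9:15 AM–9:12 PM = 11 h 57 min
Sat: 6:01 AM–4:46 PM = 10 h 45 min; less 20 min break → 10 h 25 min
Total: 11 h 11 min + 4 h 27 min + 11 h 57 min + 10 h 25 min = 38 h 0 min.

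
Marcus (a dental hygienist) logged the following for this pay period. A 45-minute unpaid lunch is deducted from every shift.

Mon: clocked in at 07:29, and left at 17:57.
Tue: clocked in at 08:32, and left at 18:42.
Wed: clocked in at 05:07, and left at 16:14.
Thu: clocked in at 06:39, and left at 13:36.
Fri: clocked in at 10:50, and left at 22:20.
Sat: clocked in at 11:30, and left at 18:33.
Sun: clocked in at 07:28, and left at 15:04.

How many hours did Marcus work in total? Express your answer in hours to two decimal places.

59.60 hours

Mon: 07:29–17:57 = 10 h 28 min; less 45 min break → 9 h 43 min
Tue: 08:32–18:42 = 10 h 10 min; less 45 min break → 9 h 25 min
Wed: 05:07–16:14 = 11 h 7 min; less 45 min break → 10 h 22 min
Thu: 06:39–13:36 = 6 h 57 min; less 45 min break → 6 h 12 min
Fri: 10:50–22:20 = 11 h 30 min; less 45 min break → 10 h 45 min
Sat: 11:30–18:33 = 7 h 3 min; less 45 min break → 6 h 18 min
Sun: 07:28–15:04 = 7 h 36 min; less 45 min break → 6 h 51 min
Total: 9 h 43 min + 9 h 25 min + 10 h 22 min + 6 h 12 min + 10 h 45 min + 6 h 18 min + 6 h 51 min = 59 h 36 min.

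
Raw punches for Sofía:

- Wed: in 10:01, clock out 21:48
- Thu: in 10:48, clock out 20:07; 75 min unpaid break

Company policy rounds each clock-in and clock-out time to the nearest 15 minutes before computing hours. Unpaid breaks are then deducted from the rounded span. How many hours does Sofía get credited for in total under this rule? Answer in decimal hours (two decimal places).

Wed: in 10:01→10:00, out 21:48→21:45; 11 h 45 min
Thu: in 10:48→10:45, out 20:07→20:00; 9 h 15 min − 75 min = 8 h 0 min
Total credited: 19 h 45 min.

19.75 hours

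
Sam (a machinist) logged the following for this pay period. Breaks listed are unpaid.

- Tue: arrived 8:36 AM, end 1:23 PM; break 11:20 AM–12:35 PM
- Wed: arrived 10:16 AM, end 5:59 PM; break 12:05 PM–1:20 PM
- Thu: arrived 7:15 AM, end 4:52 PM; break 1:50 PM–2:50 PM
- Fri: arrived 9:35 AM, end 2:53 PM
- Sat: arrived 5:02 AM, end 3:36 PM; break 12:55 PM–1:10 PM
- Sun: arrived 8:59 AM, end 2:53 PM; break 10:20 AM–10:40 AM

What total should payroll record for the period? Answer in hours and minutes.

39 h 48 min

Tue: 8:36 AM–1:23 PM = 4 h 47 min; less 75 min break → 3 h 32 min
Wed: 10:16 AM–5:59 PM = 7 h 43 min; less 75 min break → 6 h 28 min
Thu: 7:15 AM–4:52 PM = 9 h 37 min; less 60 min break → 8 h 37 min
Fri: 9:35 AM–2:53 PM = 5 h 18 min
Sat: 5:02 AM–3:36 PM = 10 h 34 min; less 15 min break → 10 h 19 min
Sun: 8:59 AM–2:53 PM = 5 h 54 min; less 20 min break → 5 h 34 min
Total: 3 h 32 min + 6 h 28 min + 8 h 37 min + 5 h 18 min + 10 h 19 min + 5 h 34 min = 39 h 48 min.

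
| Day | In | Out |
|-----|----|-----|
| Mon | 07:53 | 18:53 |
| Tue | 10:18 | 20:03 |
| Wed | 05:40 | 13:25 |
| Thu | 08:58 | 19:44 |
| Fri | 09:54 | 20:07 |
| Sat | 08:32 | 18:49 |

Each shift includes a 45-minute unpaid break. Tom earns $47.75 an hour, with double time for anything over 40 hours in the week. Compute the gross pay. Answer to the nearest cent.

Mon: 07:53–18:53 = 11 h 0 min; less 45 min break → 10 h 15 min
Tue: 10:18–20:03 = 9 h 45 min; less 45 min break → 9 h 0 min
Wed: 05:40–13:25 = 7 h 45 min; less 45 min break → 7 h 0 min
Thu: 08:58–19:44 = 10 h 46 min; less 45 min break → 10 h 1 min
Fri: 09:54–20:07 = 10 h 13 min; less 45 min break → 9 h 28 min
Sat: 08:32–18:49 = 10 h 17 min; less 45 min break → 9 h 32 min
Total worked: 55 h 16 min = 3316 min.
Regular 40 h 0 min = 2400 min at $47.75/h; overtime 15 h 16 min = 916 min at $95.50/h.
Pay = (2400 × $47.75 + 916 × $95.50) ÷ 60 = $3367.97.

$3367.97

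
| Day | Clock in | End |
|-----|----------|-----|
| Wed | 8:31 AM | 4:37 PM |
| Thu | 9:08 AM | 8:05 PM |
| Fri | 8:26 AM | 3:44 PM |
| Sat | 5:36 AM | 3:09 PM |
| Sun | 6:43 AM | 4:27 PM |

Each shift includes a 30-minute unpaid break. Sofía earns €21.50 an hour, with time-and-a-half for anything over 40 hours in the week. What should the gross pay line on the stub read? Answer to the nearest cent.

Wed: 8:31 AM–4:37 PM = 8 h 6 min; less 30 min break → 7 h 36 min
Thu: 9:08 AM–8:05 PM = 10 h 57 min; less 30 min break → 10 h 27 min
Fri: 8:26 AM–3:44 PM = 7 h 18 min; less 30 min break → 6 h 48 min
Sat: 5:36 AM–3:09 PM = 9 h 33 min; less 30 min break → 9 h 3 min
Sun: 6:43 AM–4:27 PM = 9 h 44 min; less 30 min break → 9 h 14 min
Total worked: 43 h 8 min = 2588 min.
Regular 40 h 0 min = 2400 min at €21.50/h; overtime 3 h 8 min = 188 min at €32.25/h.
Pay = (2400 × €21.50 + 188 × €32.25) ÷ 60 = €961.05.

€961.05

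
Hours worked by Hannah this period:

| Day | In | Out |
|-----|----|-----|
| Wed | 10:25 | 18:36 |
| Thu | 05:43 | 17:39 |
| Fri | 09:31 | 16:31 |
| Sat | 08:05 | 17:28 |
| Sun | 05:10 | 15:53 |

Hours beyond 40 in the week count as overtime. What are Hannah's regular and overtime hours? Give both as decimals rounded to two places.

Wed: 10:25–18:36 = 8 h 11 min
Thu: 05:43–17:39 = 11 h 56 min
Fri: 09:31–16:31 = 7 h 0 min
Sat: 08:05–17:28 = 9 h 23 min
Sun: 05:10–15:53 = 10 h 43 min
Total worked: 47 h 13 min = 47.22 h.
Threshold 40 h → overtime 7 h 13 min, regular 40 h 0 min.

Regular 40.00 hours, overtime 7.22 hours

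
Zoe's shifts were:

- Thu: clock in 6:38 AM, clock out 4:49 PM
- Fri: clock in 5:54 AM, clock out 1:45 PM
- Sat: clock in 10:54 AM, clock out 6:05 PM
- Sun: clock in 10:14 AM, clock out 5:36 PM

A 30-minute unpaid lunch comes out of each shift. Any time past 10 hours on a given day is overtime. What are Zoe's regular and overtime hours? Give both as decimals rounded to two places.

Regular 30.58 hours, overtime 0.00 hours

Thu: 6:38 AM–4:49 PM = 10 h 11 min; less 30 min break → 9 h 41 min
Fri: 5:54 AM–1:45 PM = 7 h 51 min; less 30 min break → 7 h 21 min
Sat: 10:54 AM–6:05 PM = 7 h 11 min; less 30 min break → 6 h 41 min
Sun: 10:14 AM–5:36 PM = 7 h 22 min; less 30 min break → 6 h 52 min
Thu reg 9 h 41 min / OT 0 h 0 min; Fri reg 7 h 21 min / OT 0 h 0 min; Sat reg 6 h 41 min / OT 0 h 0 min; Sun reg 6 h 52 min / OT 0 h 0 min.
Totals: regular 30 h 35 min, overtime 0 h 0 min.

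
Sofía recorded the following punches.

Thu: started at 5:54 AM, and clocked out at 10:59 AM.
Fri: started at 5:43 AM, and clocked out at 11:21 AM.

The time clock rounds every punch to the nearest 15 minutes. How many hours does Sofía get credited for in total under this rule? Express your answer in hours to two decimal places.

10.50 hours

Thu: in 5:54 AM→6:00 AM, out 10:59 AM→11:00 AM; 5 h 0 min
Fri: in 5:43 AM→5:45 AM, out 11:21 AM→11:15 AM; 5 h 30 min
Total credited: 10 h 30 min.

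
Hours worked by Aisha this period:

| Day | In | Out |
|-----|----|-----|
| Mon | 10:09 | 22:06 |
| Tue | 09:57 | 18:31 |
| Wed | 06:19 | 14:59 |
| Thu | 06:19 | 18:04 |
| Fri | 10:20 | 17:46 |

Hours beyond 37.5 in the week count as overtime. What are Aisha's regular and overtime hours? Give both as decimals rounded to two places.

Mon: 10:09–22:06 = 11 h 57 min
Tue: 09:57–18:31 = 8 h 34 min
Wed: 06:19–14:59 = 8 h 40 min
Thu: 06:19–18:04 = 11 h 45 min
Fri: 10:20–17:46 = 7 h 26 min
Total worked: 48 h 22 min = 48.37 h.
Threshold 37.5 h → overtime 10 h 52 min, regular 37 h 30 min.

Regular 37.50 hours, overtime 10.87 hours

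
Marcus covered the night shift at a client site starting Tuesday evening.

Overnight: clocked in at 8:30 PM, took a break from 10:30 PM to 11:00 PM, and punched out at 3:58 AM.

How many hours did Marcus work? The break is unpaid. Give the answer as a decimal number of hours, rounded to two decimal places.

6.97 hours

Overnight: 8:30 PM → midnight = 3 h 30 min; midnight → 3:58 AM = 3 h 58 min; span 7 h 28 min; less 30 min break → 6 h 58 min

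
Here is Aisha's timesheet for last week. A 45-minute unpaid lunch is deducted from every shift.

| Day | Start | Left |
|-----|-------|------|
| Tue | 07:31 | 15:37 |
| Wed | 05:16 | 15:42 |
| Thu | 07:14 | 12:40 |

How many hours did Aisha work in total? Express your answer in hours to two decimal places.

Tue: 07:31–15:37 = 8 h 6 min; less 45 min break → 7 h 21 min
Wed: 05:16–15:42 = 10 h 26 min; less 45 min break → 9 h 41 min
Thu: 07:14–12:40 = 5 h 26 min; less 45 min break → 4 h 41 min
Total: 7 h 21 min + 9 h 41 min + 4 h 41 min = 21 h 43 min.

21.72 hours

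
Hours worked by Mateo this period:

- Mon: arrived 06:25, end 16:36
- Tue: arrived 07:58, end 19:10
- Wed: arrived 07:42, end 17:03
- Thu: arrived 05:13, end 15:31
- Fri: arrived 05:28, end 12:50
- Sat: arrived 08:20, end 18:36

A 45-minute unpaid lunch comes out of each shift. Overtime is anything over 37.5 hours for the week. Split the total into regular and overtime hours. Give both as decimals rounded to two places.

Regular 37.50 hours, overtime 16.67 hours

Mon: 06:25–16:36 = 10 h 11 min; less 45 min break → 9 h 26 min
Tue: 07:58–19:10 = 11 h 12 min; less 45 min break → 10 h 27 min
Wed: 07:42–17:03 = 9 h 21 min; less 45 min break → 8 h 36 min
Thu: 05:13–15:31 = 10 h 18 min; less 45 min break → 9 h 33 min
Fri: 05:28–12:50 = 7 h 22 min; less 45 min break → 6 h 37 min
Sat: 08:20–18:36 = 10 h 16 min; less 45 min break → 9 h 31 min
Total worked: 54 h 10 min = 54.17 h.
Threshold 37.5 h → overtime 16 h 40 min, regular 37 h 30 min.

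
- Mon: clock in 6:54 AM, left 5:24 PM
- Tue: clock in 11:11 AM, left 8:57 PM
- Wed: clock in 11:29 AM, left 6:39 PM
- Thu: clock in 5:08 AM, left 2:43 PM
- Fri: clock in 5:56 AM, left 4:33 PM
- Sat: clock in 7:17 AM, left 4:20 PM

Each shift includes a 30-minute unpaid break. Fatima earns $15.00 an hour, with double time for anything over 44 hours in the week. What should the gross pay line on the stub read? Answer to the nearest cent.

$950.50

Mon: 6:54 AM–5:24 PM = 10 h 30 min; less 30 min break → 10 h 0 min
Tue: 11:11 AM–8:57 PM = 9 h 46 min; less 30 min break → 9 h 16 min
Wed: 11:29 AM–6:39 PM = 7 h 10 min; less 30 min break → 6 h 40 min
Thu: 5:08 AM–2:43 PM = 9 h 35 min; less 30 min break → 9 h 5 min
Fri: 5:56 AM–4:33 PM = 10 h 37 min; less 30 min break → 10 h 7 min
Sat: 7:17 AM–4:20 PM = 9 h 3 min; less 30 min break → 8 h 33 min
Total worked: 53 h 41 min = 3221 min.
Regular 44 h 0 min = 2640 min at $15.00/h; overtime 9 h 41 min = 581 min at $30.00/h.
Pay = (2640 × $15.00 + 581 × $30.00) ÷ 60 = $950.50.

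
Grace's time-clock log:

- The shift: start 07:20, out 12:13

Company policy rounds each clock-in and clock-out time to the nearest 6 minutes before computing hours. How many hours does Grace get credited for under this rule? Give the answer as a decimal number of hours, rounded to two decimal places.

The shift: in 07:20→07:18, out 12:13→12:12; 4 h 54 min

4.90 hours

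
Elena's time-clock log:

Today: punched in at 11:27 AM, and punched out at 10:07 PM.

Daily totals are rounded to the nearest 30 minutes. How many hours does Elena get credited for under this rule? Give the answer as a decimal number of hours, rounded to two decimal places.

10.50 hours

Today: 11:27 AM–10:07 PM = 10 h 40 min → rounds to 10 h 30 min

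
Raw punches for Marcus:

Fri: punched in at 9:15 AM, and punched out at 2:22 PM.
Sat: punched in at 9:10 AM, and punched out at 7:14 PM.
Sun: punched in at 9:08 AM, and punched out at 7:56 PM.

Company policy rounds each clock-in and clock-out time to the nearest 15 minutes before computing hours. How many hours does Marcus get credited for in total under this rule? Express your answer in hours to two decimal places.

25.75 hours

Fri: in 9:15 AM→9:15 AM, out 2:22 PM→2:15 PM; 5 h 0 min
Sat: in 9:10 AM→9:15 AM, out 7:14 PM→7:15 PM; 10 h 0 min
Sun: in 9:08 AM→9:15 AM, out 7:56 PM→8:00 PM; 10 h 45 min
Total credited: 25 h 45 min.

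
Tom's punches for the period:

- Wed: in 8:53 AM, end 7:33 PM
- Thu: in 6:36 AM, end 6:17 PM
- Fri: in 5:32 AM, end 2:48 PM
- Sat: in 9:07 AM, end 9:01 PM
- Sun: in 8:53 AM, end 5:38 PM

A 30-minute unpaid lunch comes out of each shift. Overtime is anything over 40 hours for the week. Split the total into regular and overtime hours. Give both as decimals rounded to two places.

Regular 40.00 hours, overtime 9.77 hours

Wed: 8:53 AM–7:33 PM = 10 h 40 min; less 30 min break → 10 h 10 min
Thu: 6:36 AM–6:17 PM = 11 h 41 min; less 30 min break → 11 h 11 min
Fri: 5:32 AM–2:48 PM = 9 h 16 min; less 30 min break → 8 h 46 min
Sat: 9:07 AM–9:01 PM = 11 h 54 min; less 30 min break → 11 h 24 min
Sun: 8:53 AM–5:38 PM = 8 h 45 min; less 30 min break → 8 h 15 min
Total worked: 49 h 46 min = 49.77 h.
Threshold 40 h → overtime 9 h 46 min, regular 40 h 0 min.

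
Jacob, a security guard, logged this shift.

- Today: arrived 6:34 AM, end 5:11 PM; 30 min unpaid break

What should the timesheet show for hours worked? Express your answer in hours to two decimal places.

10.12 hours

Today: 6:34 AM–5:11 PM = 10 h 37 min; less 30 min break → 10 h 7 min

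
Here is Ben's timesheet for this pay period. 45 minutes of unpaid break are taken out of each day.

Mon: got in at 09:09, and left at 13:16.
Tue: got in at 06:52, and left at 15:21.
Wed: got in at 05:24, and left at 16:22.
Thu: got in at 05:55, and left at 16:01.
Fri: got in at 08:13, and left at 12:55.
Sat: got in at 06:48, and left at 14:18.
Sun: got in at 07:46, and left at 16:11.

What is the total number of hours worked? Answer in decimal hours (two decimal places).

49.03 hours

Mon: 09:09–13:16 = 4 h 7 min; less 45 min break → 3 h 22 min
Tue: 06:52–15:21 = 8 h 29 min; less 45 min break → 7 h 44 min
Wed: 05:24–16:22 = 10 h 58 min; less 45 min break → 10 h 13 min
Thu: 05:55–16:01 = 10 h 6 min; less 45 min break → 9 h 21 min
Fri: 08:13–12:55 = 4 h 42 min; less 45 min break → 3 h 57 min
Sat: 06:48–14:18 = 7 h 30 min; less 45 min break → 6 h 45 min
Sun: 07:46–16:11 = 8 h 25 min; less 45 min break → 7 h 40 min
Total: 3 h 22 min + 7 h 44 min + 10 h 13 min + 9 h 21 min + 3 h 57 min + 6 h 45 min + 7 h 40 min = 49 h 2 min.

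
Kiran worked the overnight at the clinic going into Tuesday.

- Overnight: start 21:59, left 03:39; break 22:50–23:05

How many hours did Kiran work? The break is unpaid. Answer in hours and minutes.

Overnight: 21:59 → midnight = 2 h 1 min; midnight → 03:39 = 3 h 39 min; span 5 h 40 min; less 15 min break → 5 h 25 min

5 h 25 min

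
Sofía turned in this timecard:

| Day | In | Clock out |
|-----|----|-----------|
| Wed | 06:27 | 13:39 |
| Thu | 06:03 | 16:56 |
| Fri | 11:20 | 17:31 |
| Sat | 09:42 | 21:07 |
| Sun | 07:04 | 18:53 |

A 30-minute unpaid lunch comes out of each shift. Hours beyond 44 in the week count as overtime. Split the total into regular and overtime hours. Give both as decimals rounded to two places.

Wed: 06:27–13:39 = 7 h 12 min; less 30 min break → 6 h 42 min
Thu: 06:03–16:56 = 10 h 53 min; less 30 min break → 10 h 23 min
Fri: 11:20–17:31 = 6 h 11 min; less 30 min break → 5 h 41 min
Sat: 09:42–21:07 = 11 h 25 min; less 30 min break → 10 h 55 min
Sun: 07:04–18:53 = 11 h 49 min; less 30 min break → 11 h 19 min
Total worked: 45 h 0 min = 45.00 h.
Threshold 44 h → overtime 1 h 0 min, regular 44 h 0 min.

Regular 44.00 hours, overtime 1.00 hours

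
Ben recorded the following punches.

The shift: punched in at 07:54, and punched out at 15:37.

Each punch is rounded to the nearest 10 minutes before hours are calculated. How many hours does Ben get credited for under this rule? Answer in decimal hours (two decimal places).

The shift: in 07:54→07:50, out 15:37→15:40; 7 h 50 min

7.83 hours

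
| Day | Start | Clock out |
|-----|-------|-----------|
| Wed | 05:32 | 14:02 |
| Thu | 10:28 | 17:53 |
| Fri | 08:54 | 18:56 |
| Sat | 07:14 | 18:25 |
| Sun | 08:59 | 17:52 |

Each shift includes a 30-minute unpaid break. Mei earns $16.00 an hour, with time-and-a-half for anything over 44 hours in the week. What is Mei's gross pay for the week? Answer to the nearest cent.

Wed: 05:32–14:02 = 8 h 30 min; less 30 min break → 8 h 0 min
Thu: 10:28–17:53 = 7 h 25 min; less 30 min break → 6 h 55 min
Fri: 08:54–18:56 = 10 h 2 min; less 30 min break → 9 h 32 min
Sat: 07:14–18:25 = 11 h 11 min; less 30 min break → 10 h 41 min
Sun: 08:59–17:52 = 8 h 53 min; less 30 min break → 8 h 23 min
Total worked: 43 h 31 min = 2611 min.
Regular 43 h 31 min = 2611 min at $16.00/h; overtime 0 h 0 min = 0 min at $24.00/h.
Pay = (2611 × $16.00 + 0 × $24.00) ÷ 60 = $696.27.

$696.27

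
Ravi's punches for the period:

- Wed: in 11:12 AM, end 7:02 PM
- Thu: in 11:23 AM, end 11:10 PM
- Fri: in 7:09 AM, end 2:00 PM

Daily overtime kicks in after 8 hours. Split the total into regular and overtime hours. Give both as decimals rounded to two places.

Regular 22.68 hours, overtime 3.78 hours

Wed: 11:12 AM–7:02 PM = 7 h 50 min
Thu: 11:23 AM–11:10 PM = 11 h 47 min
Fri: 7:09 AM–2:00 PM = 6 h 51 min
Wed reg 7 h 50 min / OT 0 h 0 min; Thu reg 8 h 0 min / OT 3 h 47 min; Fri reg 6 h 51 min / OT 0 h 0 min.
Totals: regular 22 h 41 min, overtime 3 h 47 min.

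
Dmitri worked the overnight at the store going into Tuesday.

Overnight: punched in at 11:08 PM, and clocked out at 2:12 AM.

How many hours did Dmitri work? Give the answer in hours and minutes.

3 h 4 min

Overnight: 11:08 PM → midnight = 0 h 52 min; midnight → 2:12 AM = 2 h 12 min; span 3 h 4 min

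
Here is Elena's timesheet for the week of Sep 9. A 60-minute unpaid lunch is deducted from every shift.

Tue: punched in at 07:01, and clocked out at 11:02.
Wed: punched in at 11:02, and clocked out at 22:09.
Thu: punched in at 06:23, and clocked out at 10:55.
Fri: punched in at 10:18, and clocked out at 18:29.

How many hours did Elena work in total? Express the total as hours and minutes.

23 h 51 min

Tue: 07:01–11:02 = 4 h 1 min; less 60 min break → 3 h 1 min
Wed: 11:02–22:09 = 11 h 7 min; less 60 min break → 10 h 7 min
Thu: 06:23–10:55 = 4 h 32 min; less 60 min break → 3 h 32 min
Fri: 10:18–18:29 = 8 h 11 min; less 60 min break → 7 h 11 min
Total: 3 h 1 min + 10 h 7 min + 3 h 32 min + 7 h 11 min = 23 h 51 min.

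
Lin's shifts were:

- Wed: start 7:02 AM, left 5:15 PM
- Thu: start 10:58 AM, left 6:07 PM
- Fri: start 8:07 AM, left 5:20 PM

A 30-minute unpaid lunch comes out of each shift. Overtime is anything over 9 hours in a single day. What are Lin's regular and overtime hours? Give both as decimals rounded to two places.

Regular 24.37 hours, overtime 0.72 hours

Wed: 7:02 AM–5:15 PM = 10 h 13 min; less 30 min break → 9 h 43 min
Thu: 10:58 AM–6:07 PM = 7 h 9 min; less 30 min break → 6 h 39 min
Fri: 8:07 AM–5:20 PM = 9 h 13 min; less 30 min break → 8 h 43 min
Wed reg 9 h 0 min / OT 0 h 43 min; Thu reg 6 h 39 min / OT 0 h 0 min; Fri reg 8 h 43 min / OT 0 h 0 min.
Totals: regular 24 h 22 min, overtime 0 h 43 min.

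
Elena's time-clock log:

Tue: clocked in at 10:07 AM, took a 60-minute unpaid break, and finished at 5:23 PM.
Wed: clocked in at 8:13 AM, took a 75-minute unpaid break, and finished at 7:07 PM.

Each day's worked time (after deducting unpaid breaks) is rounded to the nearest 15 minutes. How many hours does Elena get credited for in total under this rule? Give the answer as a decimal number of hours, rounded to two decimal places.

16.00 hours

Tue: 10:07 AM–5:23 PM = 7 h 16 min − 60 min = 6 h 16 min → rounds to 6 h 15 min
Wed: 8:13 AM–7:07 PM = 10 h 54 min − 75 min = 9 h 39 min → rounds to 9 h 45 min
Total credited: 16 h 0 min.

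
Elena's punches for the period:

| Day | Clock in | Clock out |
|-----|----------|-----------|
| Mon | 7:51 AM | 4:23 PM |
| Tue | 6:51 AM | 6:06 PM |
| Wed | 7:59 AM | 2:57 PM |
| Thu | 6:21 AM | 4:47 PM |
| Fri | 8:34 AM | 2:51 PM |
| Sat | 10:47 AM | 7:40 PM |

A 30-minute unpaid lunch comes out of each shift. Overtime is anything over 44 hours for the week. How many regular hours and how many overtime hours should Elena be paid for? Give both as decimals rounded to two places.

Mon: 7:51 AM–4:23 PM = 8 h 32 min; less 30 min break → 8 h 2 min
Tue: 6:51 AM–6:06 PM = 11 h 15 min; less 30 min break → 10 h 45 min
Wed: 7:59 AM–2:57 PM = 6 h 58 min; less 30 min break → 6 h 28 min
Thu: 6:21 AM–4:47 PM = 10 h 26 min; less 30 min break → 9 h 56 min
Fri: 8:34 AM–2:51 PM = 6 h 17 min; less 30 min break → 5 h 47 min
Sat: 10:47 AM–7:40 PM = 8 h 53 min; less 30 min break → 8 h 23 min
Total worked: 49 h 21 min = 49.35 h.
Threshold 44 h → overtime 5 h 21 min, regular 44 h 0 min.

Regular 44.00 hours, overtime 5.35 hours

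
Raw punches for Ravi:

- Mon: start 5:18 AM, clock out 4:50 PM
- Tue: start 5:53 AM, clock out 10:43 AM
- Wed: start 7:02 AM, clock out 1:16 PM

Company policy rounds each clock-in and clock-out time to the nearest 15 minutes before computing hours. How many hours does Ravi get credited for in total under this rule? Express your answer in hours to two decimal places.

Mon: in 5:18 AM→5:15 AM, out 4:50 PM→4:45 PM; 11 h 30 min
Tue: in 5:53 AM→6:00 AM, out 10:43 AM→10:45 AM; 4 h 45 min
Wed: in 7:02 AM→7:00 AM, out 1:16 PM→1:15 PM; 6 h 15 min
Total credited: 22 h 30 min.

22.50 hours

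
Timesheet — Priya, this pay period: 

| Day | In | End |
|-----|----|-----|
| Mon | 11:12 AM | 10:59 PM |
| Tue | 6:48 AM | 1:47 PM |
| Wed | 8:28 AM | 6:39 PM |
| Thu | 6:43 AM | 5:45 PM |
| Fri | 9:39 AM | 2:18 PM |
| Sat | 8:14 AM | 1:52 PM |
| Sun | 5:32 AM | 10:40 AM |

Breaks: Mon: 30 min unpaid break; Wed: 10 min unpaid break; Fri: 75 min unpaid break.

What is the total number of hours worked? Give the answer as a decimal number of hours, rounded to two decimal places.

Mon: 11:12 AM–10:59 PM = 11 h 47 min; less 30 min break → 11 h 17 min
Tue: 6:48 AM–1:47 PM = 6 h 59 min
Wed: 8:28 AM–6:39 PM = 10 h 11 min; less 10 min break → 10 h 1 min
Thu: 6:43 AM–5:45 PM = 11 h 2 min
Fri: 9:39 AM–2:18 PM = 4 h 39 min; less 75 min break → 3 h 24 min
Sat: 8:14 AM–1:52 PM = 5 h 38 min
Sun: 5:32 AM–10:40 AM = 5 h 8 min
Total: 11 h 17 min + 6 h 59 min + 10 h 1 min + 11 h 2 min + 3 h 24 min + 5 h 38 min + 5 h 8 min = 53 h 29 min.

53.48 hours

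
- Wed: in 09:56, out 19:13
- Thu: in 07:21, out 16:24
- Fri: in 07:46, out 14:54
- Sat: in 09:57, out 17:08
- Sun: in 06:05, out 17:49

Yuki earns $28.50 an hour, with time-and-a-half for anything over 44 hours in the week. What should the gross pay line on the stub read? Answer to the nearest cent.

$1270.39

Wed: 09:56–19:13 = 9 h 17 min
Thu: 07:21–16:24 = 9 h 3 min
Fri: 07:46–14:54 = 7 h 8 min
Sat: 09:57–17:08 = 7 h 11 min
Sun: 06:05–17:49 = 11 h 44 min
Total worked: 44 h 23 min = 2663 min.
Regular 44 h 0 min = 2640 min at $28.50/h; overtime 0 h 23 min = 23 min at $42.75/h.
Pay = (2640 × $28.50 + 23 × $42.75) ÷ 60 = $1270.39.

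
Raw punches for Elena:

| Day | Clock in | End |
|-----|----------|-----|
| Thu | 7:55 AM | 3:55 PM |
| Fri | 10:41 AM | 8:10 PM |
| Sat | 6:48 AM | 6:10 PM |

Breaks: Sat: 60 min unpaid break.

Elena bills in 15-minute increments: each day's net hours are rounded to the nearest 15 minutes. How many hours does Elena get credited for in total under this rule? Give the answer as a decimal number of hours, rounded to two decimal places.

Thu: 7:55 AM–3:55 PM = 8 h 0 min → rounds to 8 h 0 min
Fri: 10:41 AM–8:10 PM = 9 h 29 min → rounds to 9 h 30 min
Sat: 6:48 AM–6:10 PM = 11 h 22 min − 60 min = 10 h 22 min → rounds to 10 h 15 min
Total credited: 27 h 45 min.

27.75 hours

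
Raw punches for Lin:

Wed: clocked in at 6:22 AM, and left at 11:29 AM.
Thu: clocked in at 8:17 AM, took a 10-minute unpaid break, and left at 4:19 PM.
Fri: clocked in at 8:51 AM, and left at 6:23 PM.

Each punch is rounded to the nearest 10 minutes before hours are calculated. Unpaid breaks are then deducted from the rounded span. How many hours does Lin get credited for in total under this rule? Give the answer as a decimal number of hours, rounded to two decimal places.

22.50 hours

Wed: in 6:22 AM→6:20 AM, out 11:29 AM→11:30 AM; 5 h 10 min
Thu: in 8:17 AM→8:20 AM, out 4:19 PM→4:20 PM; 8 h 0 min − 10 min = 7 h 50 min
Fri: in 8:51 AM→8:50 AM, out 6:23 PM→6:20 PM; 9 h 30 min
Total credited: 22 h 30 min.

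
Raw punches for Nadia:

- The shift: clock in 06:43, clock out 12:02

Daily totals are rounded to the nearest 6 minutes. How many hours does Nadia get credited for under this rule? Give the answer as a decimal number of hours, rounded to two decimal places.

The shift: 06:43–12:02 = 5 h 19 min → rounds to 5 h 18 min

5.30 hours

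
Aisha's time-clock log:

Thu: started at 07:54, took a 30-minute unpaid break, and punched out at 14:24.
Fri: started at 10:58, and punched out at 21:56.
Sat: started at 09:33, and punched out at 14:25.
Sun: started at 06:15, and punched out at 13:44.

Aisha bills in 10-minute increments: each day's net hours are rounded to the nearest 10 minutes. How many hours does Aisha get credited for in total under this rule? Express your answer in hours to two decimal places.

29.33 hours

Thu: 07:54–14:24 = 6 h 30 min − 30 min = 6 h 0 min → rounds to 6 h 0 min
Fri: 10:58–21:56 = 10 h 58 min → rounds to 11 h 0 min
Sat: 09:33–14:25 = 4 h 52 min → rounds to 4 h 50 min
Sun: 06:15–13:44 = 7 h 29 min → rounds to 7 h 30 min
Total credited: 29 h 20 min.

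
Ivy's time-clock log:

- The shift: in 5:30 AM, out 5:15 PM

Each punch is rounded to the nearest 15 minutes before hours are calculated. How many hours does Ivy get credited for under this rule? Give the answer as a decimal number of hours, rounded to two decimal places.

11.75 hours

The shift: in 5:30 AM→5:30 AM, out 5:15 PM→5:15 PM; 11 h 45 min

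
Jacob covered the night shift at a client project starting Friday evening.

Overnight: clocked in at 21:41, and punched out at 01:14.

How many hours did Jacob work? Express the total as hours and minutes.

3 h 33 min

Overnight: 21:41 → midnight = 2 h 19 min; midnight → 01:14 = 1 h 14 min; span 3 h 33 min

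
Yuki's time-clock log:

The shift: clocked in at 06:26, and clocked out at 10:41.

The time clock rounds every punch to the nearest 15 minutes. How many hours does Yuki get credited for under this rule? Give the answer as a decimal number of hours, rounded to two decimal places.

The shift: in 06:26→06:30, out 10:41→10:45; 4 h 15 min

4.25 hours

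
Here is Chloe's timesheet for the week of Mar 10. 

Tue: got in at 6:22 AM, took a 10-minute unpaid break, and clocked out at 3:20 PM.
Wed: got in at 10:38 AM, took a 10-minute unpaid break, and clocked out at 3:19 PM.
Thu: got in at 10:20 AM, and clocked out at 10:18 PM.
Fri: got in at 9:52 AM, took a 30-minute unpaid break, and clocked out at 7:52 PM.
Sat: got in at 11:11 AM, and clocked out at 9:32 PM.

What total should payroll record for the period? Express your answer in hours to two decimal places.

45.13 hours

Tue: 6:22 AM–3:20 PM = 8 h 58 min; less 10 min break → 8 h 48 min
Wed: 10:38 AM–3:19 PM = 4 h 41 min; less 10 min break → 4 h 31 min
Thu: 10:20 AM–10:18 PM = 11 h 58 min
Fri: 9:52 AM–7:52 PM = 10 h 0 min; less 30 min break → 9 h 30 min
Sat: 11:11 AM–9:32 PM = 10 h 21 min
Total: 8 h 48 min + 4 h 31 min + 11 h 58 min + 9 h 30 min + 10 h 21 min = 45 h 8 min.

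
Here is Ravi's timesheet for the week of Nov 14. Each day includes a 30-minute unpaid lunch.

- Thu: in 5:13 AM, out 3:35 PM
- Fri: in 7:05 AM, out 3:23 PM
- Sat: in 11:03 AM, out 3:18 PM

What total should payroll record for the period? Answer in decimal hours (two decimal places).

21.42 hours

Thu: 5:13 AM–3:35 PM = 10 h 22 min; less 30 min break → 9 h 52 min
Fri: 7:05 AM–3:23 PM = 8 h 18 min; less 30 min break → 7 h 48 min
Sat: 11:03 AM–3:18 PM = 4 h 15 min; less 30 min break → 3 h 45 min
Total: 9 h 52 min + 7 h 48 min + 3 h 45 min = 21 h 25 min.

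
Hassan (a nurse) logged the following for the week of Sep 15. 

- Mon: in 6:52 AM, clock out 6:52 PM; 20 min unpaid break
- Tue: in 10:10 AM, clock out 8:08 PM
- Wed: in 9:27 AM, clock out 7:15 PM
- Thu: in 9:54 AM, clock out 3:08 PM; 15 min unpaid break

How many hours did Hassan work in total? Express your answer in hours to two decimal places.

36.42 hours

Mon: 6:52 AM–6:52 PM = 12 h 0 min; less 20 min break → 11 h 40 min
Tue: 10:10 AM–8:08 PM = 9 h 58 min
Wed: 9:27 AM–7:15 PM = 9 h 48 min
Thu: 9:54 AM–3:08 PM = 5 h 14 min; less 15 min break → 4 h 59 min
Total: 11 h 40 min + 9 h 58 min + 9 h 48 min + 4 h 59 min = 36 h 25 min.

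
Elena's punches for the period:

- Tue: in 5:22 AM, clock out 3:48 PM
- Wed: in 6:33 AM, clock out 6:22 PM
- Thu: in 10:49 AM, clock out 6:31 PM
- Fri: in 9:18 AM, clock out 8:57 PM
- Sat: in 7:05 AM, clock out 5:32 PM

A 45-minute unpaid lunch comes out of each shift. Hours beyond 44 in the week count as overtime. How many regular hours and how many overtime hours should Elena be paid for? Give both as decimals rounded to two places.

Regular 44.00 hours, overtime 4.30 hours

Tue: 5:22 AM–3:48 PM = 10 h 26 min; less 45 min break → 9 h 41 min
Wed: 6:33 AM–6:22 PM = 11 h 49 min; less 45 min break → 11 h 4 min
Thu: 10:49 AM–6:31 PM = 7 h 42 min; less 45 min break → 6 h 57 min
Fri: 9:18 AM–8:57 PM = 11 h 39 min; less 45 min break → 10 h 54 min
Sat: 7:05 AM–5:32 PM = 10 h 27 min; less 45 min break → 9 h 42 min
Total worked: 48 h 18 min = 48.30 h.
Threshold 44 h → overtime 4 h 18 min, regular 44 h 0 min.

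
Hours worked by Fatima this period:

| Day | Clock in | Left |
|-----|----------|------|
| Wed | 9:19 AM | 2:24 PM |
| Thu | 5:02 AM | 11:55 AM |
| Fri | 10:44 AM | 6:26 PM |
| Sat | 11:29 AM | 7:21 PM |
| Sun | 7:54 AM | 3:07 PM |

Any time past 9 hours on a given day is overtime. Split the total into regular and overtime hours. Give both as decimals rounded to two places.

Regular 34.75 hours, overtime 0.00 hours

Wed: 9:19 AM–2:24 PM = 5 h 5 min
Thu: 5:02 AM–11:55 AM = 6 h 53 min
Fri: 10:44 AM–6:26 PM = 7 h 42 min
Sat: 11:29 AM–7:21 PM = 7 h 52 min
Sun: 7:54 AM–3:07 PM = 7 h 13 min
Wed reg 5 h 5 min / OT 0 h 0 min; Thu reg 6 h 53 min / OT 0 h 0 min; Fri reg 7 h 42 min / OT 0 h 0 min; Sat reg 7 h 52 min / OT 0 h 0 min; Sun reg 7 h 13 min / OT 0 h 0 min.
Totals: regular 34 h 45 min, overtime 0 h 0 min.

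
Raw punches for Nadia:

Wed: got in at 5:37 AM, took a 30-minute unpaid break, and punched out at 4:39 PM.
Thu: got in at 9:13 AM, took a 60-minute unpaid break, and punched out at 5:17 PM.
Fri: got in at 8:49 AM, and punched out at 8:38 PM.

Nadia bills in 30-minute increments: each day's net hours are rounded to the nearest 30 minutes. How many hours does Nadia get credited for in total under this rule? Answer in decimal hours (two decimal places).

Wed: 5:37 AM–4:39 PM = 11 h 2 min − 30 min = 10 h 32 min → rounds to 10 h 30 min
Thu: 9:13 AM–5:17 PM = 8 h 4 min − 60 min = 7 h 4 min → rounds to 7 h 0 min
Fri: 8:49 AM–8:38 PM = 11 h 49 min → rounds to 12 h 0 min
Total credited: 29 h 30 min.

29.50 hours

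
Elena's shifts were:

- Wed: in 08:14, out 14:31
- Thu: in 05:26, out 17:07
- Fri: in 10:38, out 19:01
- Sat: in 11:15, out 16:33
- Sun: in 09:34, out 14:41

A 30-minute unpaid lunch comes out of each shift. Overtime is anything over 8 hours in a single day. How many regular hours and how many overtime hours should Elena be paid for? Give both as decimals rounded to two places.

Wed: 08:14–14:31 = 6 h 17 min; less 30 min break → 5 h 47 min
Thu: 05:26–17:07 = 11 h 41 min; less 30 min break → 11 h 11 min
Fri: 10:38–19:01 = 8 h 23 min; less 30 min break → 7 h 53 min
Sat: 11:15–16:33 = 5 h 18 min; less 30 min break → 4 h 48 min
Sun: 09:34–14:41 = 5 h 7 min; less 30 min break → 4 h 37 min
Wed reg 5 h 47 min / OT 0 h 0 min; Thu reg 8 h 0 min / OT 3 h 11 min; Fri reg 7 h 53 min / OT 0 h 0 min; Sat reg 4 h 48 min / OT 0 h 0 min; Sun reg 4 h 37 min / OT 0 h 0 min.
Totals: regular 31 h 5 min, overtime 3 h 11 min.

Regular 31.08 hours, overtime 3.18 hours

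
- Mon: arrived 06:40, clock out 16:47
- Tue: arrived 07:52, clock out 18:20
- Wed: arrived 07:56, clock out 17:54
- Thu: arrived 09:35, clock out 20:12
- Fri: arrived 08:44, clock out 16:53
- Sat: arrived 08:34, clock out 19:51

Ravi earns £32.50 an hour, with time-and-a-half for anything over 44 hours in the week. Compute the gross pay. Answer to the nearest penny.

£2239.25

Mon: 06:40–16:47 = 10 h 7 min
Tue: 07:52–18:20 = 10 h 28 min
Wed: 07:56–17:54 = 9 h 58 min
Thu: 09:35–20:12 = 10 h 37 min
Fri: 08:44–16:53 = 8 h 9 min
Sat: 08:34–19:51 = 11 h 17 min
Total worked: 60 h 36 min = 3636 min.
Regular 44 h 0 min = 2640 min at £32.50/h; overtime 16 h 36 min = 996 min at £48.75/h.
Pay = (2640 × £32.50 + 996 × £48.75) ÷ 60 = £2239.25.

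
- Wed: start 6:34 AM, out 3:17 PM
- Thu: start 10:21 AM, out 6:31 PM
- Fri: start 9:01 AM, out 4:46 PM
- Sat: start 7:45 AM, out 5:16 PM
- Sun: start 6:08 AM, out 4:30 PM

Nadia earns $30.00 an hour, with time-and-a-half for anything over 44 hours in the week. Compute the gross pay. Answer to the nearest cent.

Wed: 6:34 AM–3:17 PM = 8 h 43 min
Thu: 10:21 AM–6:31 PM = 8 h 10 min
Fri: 9:01 AM–4:46 PM = 7 h 45 min
Sat: 7:45 AM–5:16 PM = 9 h 31 min
Sun: 6:08 AM–4:30 PM = 10 h 22 min
Total worked: 44 h 31 min = 2671 min.
Regular 44 h 0 min = 2640 min at $30.00/h; overtime 0 h 31 min = 31 min at $45.00/h.
Pay = (2640 × $30.00 + 31 × $45.00) ÷ 60 = $1343.25.

$1343.25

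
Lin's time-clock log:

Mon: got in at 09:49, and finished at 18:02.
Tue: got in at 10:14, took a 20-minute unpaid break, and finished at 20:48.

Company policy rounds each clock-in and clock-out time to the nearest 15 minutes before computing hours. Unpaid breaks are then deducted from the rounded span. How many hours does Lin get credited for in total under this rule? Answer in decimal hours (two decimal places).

Mon: in 09:49→09:45, out 18:02→18:00; 8 h 15 min
Tue: in 10:14→10:15, out 20:48→20:45; 10 h 30 min − 20 min = 10 h 10 min
Total credited: 18 h 25 min.

18.42 hours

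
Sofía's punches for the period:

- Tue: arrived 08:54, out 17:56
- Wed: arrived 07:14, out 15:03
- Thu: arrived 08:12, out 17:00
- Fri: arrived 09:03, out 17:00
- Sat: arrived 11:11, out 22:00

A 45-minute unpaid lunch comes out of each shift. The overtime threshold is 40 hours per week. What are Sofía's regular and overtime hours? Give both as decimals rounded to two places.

Tue: 08:54–17:56 = 9 h 2 min; less 45 min break → 8 h 17 min
Wed: 07:14–15:03 = 7 h 49 min; less 45 min break → 7 h 4 min
Thu: 08:12–17:00 = 8 h 48 min; less 45 min break → 8 h 3 min
Fri: 09:03–17:00 = 7 h 57 min; less 45 min break → 7 h 12 min
Sat: 11:11–22:00 = 10 h 49 min; less 45 min break → 10 h 4 min
Total worked: 40 h 40 min = 40.67 h.
Threshold 40 h → overtime 0 h 40 min, regular 40 h 0 min.

Regular 40.00 hours, overtime 0.67 hours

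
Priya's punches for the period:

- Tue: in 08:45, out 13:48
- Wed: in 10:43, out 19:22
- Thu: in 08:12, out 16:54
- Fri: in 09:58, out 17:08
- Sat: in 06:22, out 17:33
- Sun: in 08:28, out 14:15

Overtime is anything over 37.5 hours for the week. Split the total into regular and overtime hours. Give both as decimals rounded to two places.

Tue: 08:45–13:48 = 5 h 3 min
Wed: 10:43–19:22 = 8 h 39 min
Thu: 08:12–16:54 = 8 h 42 min
Fri: 09:58–17:08 = 7 h 10 min
Sat: 06:22–17:33 = 11 h 11 min
Sun: 08:28–14:15 = 5 h 47 min
Total worked: 46 h 32 min = 46.53 h.
Threshold 37.5 h → overtime 9 h 2 min, regular 37 h 30 min.

Regular 37.50 hours, overtime 9.03 hours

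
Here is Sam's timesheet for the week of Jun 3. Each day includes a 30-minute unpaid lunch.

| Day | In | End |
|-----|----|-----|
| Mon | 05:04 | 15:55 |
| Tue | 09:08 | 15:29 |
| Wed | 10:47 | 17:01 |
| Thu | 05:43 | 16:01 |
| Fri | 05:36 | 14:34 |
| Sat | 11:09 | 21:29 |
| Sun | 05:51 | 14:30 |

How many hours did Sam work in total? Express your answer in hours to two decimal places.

Mon: 05:04–15:55 = 10 h 51 min; less 30 min break → 10 h 21 min
Tue: 09:08–15:29 = 6 h 21 min; less 30 min break → 5 h 51 min
Wed: 10:47–17:01 = 6 h 14 min; less 30 min break → 5 h 44 min
Thu: 05:43–16:01 = 10 h 18 min; less 30 min break → 9 h 48 min
Fri: 05:36–14:34 = 8 h 58 min; less 30 min break → 8 h 28 min
Sat: 11:09–21:29 = 10 h 20 min; less 30 min break → 9 h 50 min
Sun: 05:51–14:30 = 8 h 39 min; less 30 min break → 8 h 9 min
Total: 10 h 21 min + 5 h 51 min + 5 h 44 min + 9 h 48 min + 8 h 28 min + 9 h 50 min + 8 h 9 min = 58 h 11 min.

58.18 hours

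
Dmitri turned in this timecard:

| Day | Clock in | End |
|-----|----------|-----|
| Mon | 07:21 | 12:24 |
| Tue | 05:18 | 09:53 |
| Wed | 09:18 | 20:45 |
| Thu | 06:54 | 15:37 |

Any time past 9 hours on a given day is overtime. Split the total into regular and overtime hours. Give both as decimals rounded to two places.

Mon: 07:21–12:24 = 5 h 3 min
Tue: 05:18–09:53 = 4 h 35 min
Wed: 09:18–20:45 = 11 h 27 min
Thu: 06:54–15:37 = 8 h 43 min
Mon reg 5 h 3 min / OT 0 h 0 min; Tue reg 4 h 35 min / OT 0 h 0 min; Wed reg 9 h 0 min / OT 2 h 27 min; Thu reg 8 h 43 min / OT 0 h 0 min.
Totals: regular 27 h 21 min, overtime 2 h 27 min.

Regular 27.35 hours, overtime 2.45 hours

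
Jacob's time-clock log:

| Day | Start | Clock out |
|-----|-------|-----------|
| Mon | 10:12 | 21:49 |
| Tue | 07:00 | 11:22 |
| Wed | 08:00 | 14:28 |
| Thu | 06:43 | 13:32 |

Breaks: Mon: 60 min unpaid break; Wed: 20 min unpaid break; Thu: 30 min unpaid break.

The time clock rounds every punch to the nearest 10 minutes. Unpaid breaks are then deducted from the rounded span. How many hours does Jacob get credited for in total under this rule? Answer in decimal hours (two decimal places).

Mon: in 10:12→10:10, out 21:49→21:50; 11 h 40 min − 60 min = 10 h 40 min
Tue: in 07:00→07:00, out 11:22→11:20; 4 h 20 min
Wed: in 08:00→08:00, out 14:28→14:30; 6 h 30 min − 20 min = 6 h 10 min
Thu: in 06:43→06:40, out 13:32→13:30; 6 h 50 min − 30 min = 6 h 20 min
Total credited: 27 h 30 min.

27.50 hours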